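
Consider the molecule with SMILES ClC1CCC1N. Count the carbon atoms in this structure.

4

Count every carbon token in the SMILES (each C, including those in ring-closure positions and inside branches).
Carbon count: 4.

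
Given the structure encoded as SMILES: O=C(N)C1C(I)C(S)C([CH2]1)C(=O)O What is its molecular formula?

Walk through each heavy atom and fill implicit hydrogens from standard valence (C 4, N 3, O 2, S 2, halogen 1):
  atom 1: O, bond orders sum to 2 (valence 2) → 0 H
  atom 2: C, bond orders sum to 4 (valence 4) → 0 H
  atom 3: N, bond orders sum to 1 (valence 3) → 2 H
  atom 4: C, bond orders sum to 3 (valence 4) → 1 H
  atom 5: C, bond orders sum to 3 (valence 4) → 1 H
  atom 6: I (halogen, monovalent) → 0 H
  atom 7: C, bond orders sum to 3 (valence 4) → 1 H
  atom 8: S, bond orders sum to 1 (valence 2) → 1 H
  atom 9: C, bond orders sum to 3 (valence 4) → 1 H
  atom 10: C with explicit H count 2
  atom 11: C, bond orders sum to 4 (valence 4) → 0 H
  atom 12: O, bond orders sum to 2 (valence 2) → 0 H
  atom 13: O, bond orders sum to 1 (valence 2) → 1 H
Totals → C:7, H:10, I:1, N:1, O:3, S:1.
In Hill order: C7H10INO3S.

C7H10INO3S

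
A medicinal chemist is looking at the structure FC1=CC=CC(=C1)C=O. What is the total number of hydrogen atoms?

Walk through each heavy atom and fill implicit hydrogens from standard valence (C 4, N 3, O 2, S 2, halogen 1):
  atom 1: F (halogen, monovalent) → 0 H
  atom 2: C, bond orders sum to 4 (valence 4) → 0 H
  atom 3: C, bond orders sum to 3 (valence 4) → 1 H
  atom 4: C, bond orders sum to 3 (valence 4) → 1 H
  atom 5: C, bond orders sum to 3 (valence 4) → 1 H
  atom 6: C, bond orders sum to 4 (valence 4) → 0 H
  atom 7: C, bond orders sum to 3 (valence 4) → 1 H
  atom 8: C, bond orders sum to 3 (valence 4) → 1 H
  atom 9: O, bond orders sum to 2 (valence 2) → 0 H
Total hydrogens: 5.

5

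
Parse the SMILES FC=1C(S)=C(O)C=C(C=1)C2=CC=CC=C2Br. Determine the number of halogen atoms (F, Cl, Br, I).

2

Halogen atoms appear at heavy-atom positions 1, 16 (1×Br, 1×F).
Other groups present: 1 hydroxyl, 1 thiol.
Halogen count: 2.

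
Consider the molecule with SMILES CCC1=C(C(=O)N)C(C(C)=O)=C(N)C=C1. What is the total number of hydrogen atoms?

Walk through each heavy atom and fill implicit hydrogens from standard valence (C 4, N 3, O 2, S 2, halogen 1):
  atom 1: C, bond orders sum to 1 (valence 4) → 3 H
  atom 2: C, bond orders sum to 2 (valence 4) → 2 H
  atom 3: C, bond orders sum to 4 (valence 4) → 0 H
  atom 4: C, bond orders sum to 4 (valence 4) → 0 H
  atom 5: C, bond orders sum to 4 (valence 4) → 0 H
  atom 6: O, bond orders sum to 2 (valence 2) → 0 H
  atom 7: N, bond orders sum to 1 (valence 3) → 2 H
  atom 8: C, bond orders sum to 4 (valence 4) → 0 H
  atom 9: C, bond orders sum to 4 (valence 4) → 0 H
  atom 10: C, bond orders sum to 1 (valence 4) → 3 H
  atom 11: O, bond orders sum to 2 (valence 2) → 0 H
  atom 12: C, bond orders sum to 4 (valence 4) → 0 H
  atom 13: N, bond orders sum to 1 (valence 3) → 2 H
  atom 14: C, bond orders sum to 3 (valence 4) → 1 H
  atom 15: C, bond orders sum to 3 (valence 4) → 1 H
Total hydrogens: 14.

14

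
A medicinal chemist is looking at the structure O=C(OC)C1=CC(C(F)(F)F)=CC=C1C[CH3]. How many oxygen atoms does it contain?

Scan the SMILES for O atoms (remember two-letter symbols like Cl and Br are single atoms).
Oxygen count: 2.

2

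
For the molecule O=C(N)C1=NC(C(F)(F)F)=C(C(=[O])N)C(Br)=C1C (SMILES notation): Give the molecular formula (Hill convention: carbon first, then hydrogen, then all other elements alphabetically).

Walk through each heavy atom and fill implicit hydrogens from standard valence (C 4, N 3, O 2, S 2, halogen 1):
  atom 1: O, bond orders sum to 2 (valence 2) → 0 H
  atom 2: C, bond orders sum to 4 (valence 4) → 0 H
  atom 3: N, bond orders sum to 1 (valence 3) → 2 H
  atom 4: C, bond orders sum to 4 (valence 4) → 0 H
  atom 5: N, bond orders sum to 3 (valence 3) → 0 H
  atom 6: C, bond orders sum to 4 (valence 4) → 0 H
  atom 7: C, bond orders sum to 4 (valence 4) → 0 H
  atom 8: F (halogen, monovalent) → 0 H
  atom 9: F (halogen, monovalent) → 0 H
  atom 10: F (halogen, monovalent) → 0 H
  atom 11: C, bond orders sum to 4 (valence 4) → 0 H
  atom 12: C, bond orders sum to 4 (valence 4) → 0 H
  atom 13: O with explicit H count 0
  atom 14: N, bond orders sum to 1 (valence 3) → 2 H
  atom 15: C, bond orders sum to 4 (valence 4) → 0 H
  atom 16: Br (halogen, monovalent) → 0 H
  atom 17: C, bond orders sum to 4 (valence 4) → 0 H
  atom 18: C, bond orders sum to 1 (valence 4) → 3 H
Totals → C:9, H:7, Br:1, F:3, N:3, O:2.
In Hill order: C9H7BrF3N3O2.

C9H7BrF3N3O2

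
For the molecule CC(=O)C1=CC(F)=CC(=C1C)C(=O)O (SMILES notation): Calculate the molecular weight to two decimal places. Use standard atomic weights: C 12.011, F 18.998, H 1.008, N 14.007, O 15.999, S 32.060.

First, the molecular formula is C10H9FO3 (counting implicit H from valence).
  C: 10 × 12.011 = 120.110
  F: 1 × 18.998 = 18.998
  H: 9 × 1.008 = 9.072
  O: 3 × 15.999 = 47.997
Sum: 10×12.011 + 1×18.998 + 9×1.008 + 3×15.999 = 196.177 → 196.18 g/mol.

196.18 g/mol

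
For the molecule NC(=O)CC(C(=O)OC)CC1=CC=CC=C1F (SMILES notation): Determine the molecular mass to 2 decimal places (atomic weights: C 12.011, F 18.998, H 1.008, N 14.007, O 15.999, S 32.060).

239.25 g/mol

First, the molecular formula is C12H14FNO3 (counting implicit H from valence).
  C: 12 × 12.011 = 144.132
  F: 1 × 18.998 = 18.998
  H: 14 × 1.008 = 14.112
  N: 1 × 14.007 = 14.007
  O: 3 × 15.999 = 47.997
Sum: 12×12.011 + 1×18.998 + 14×1.008 + 1×14.007 + 3×15.999 = 239.246 → 239.25 g/mol.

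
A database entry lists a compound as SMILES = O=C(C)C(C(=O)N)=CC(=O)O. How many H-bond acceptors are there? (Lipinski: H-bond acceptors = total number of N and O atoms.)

N atoms: 1; O atoms: 4.
Lipinski HBA = 1 + 4 = 5.

5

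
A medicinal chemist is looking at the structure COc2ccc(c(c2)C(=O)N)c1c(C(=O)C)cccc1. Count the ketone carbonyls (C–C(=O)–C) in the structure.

1

The ketone motif appears at heavy-atom position 14 in the SMILES.
Other groups present: 1 amide, 1 ether.
Ketone count: 1.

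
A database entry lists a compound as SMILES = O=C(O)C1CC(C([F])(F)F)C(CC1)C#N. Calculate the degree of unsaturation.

Degree of unsaturation = (number of rings) + (number of π bonds).
Ring closures in the SMILES: 1.
π bonds: 1 double bond (each 1 DoU), 1 triple bond (each 2 DoU) → 3 DoU from unsaturation.
Total DoU = 1 + 3 = 4.

4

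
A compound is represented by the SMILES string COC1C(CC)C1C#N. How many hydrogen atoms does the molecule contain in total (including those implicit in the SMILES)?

11

Walk through each heavy atom and fill implicit hydrogens from standard valence (C 4, N 3, O 2, S 2, halogen 1):
  atom 1: C, bond orders sum to 1 (valence 4) → 3 H
  atom 2: O, bond orders sum to 2 (valence 2) → 0 H
  atom 3: C, bond orders sum to 3 (valence 4) → 1 H
  atom 4: C, bond orders sum to 3 (valence 4) → 1 H
  atom 5: C, bond orders sum to 2 (valence 4) → 2 H
  atom 6: C, bond orders sum to 1 (valence 4) → 3 H
  atom 7: C, bond orders sum to 3 (valence 4) → 1 H
  atom 8: C, bond orders sum to 4 (valence 4) → 0 H
  atom 9: N, bond orders sum to 3 (valence 3) → 0 H
Total hydrogens: 11.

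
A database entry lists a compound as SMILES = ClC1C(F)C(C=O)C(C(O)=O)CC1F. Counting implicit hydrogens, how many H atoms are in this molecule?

Walk through each heavy atom and fill implicit hydrogens from standard valence (C 4, N 3, O 2, S 2, halogen 1):
  atom 1: Cl (halogen, monovalent) → 0 H
  atom 2: C, bond orders sum to 3 (valence 4) → 1 H
  atom 3: C, bond orders sum to 3 (valence 4) → 1 H
  atom 4: F (halogen, monovalent) → 0 H
  atom 5: C, bond orders sum to 3 (valence 4) → 1 H
  atom 6: C, bond orders sum to 3 (valence 4) → 1 H
  atom 7: O, bond orders sum to 2 (valence 2) → 0 H
  atom 8: C, bond orders sum to 3 (valence 4) → 1 H
  atom 9: C, bond orders sum to 4 (valence 4) → 0 H
  atom 10: O, bond orders sum to 1 (valence 2) → 1 H
  atom 11: O, bond orders sum to 2 (valence 2) → 0 H
  atom 12: C, bond orders sum to 2 (valence 4) → 2 H
  atom 13: C, bond orders sum to 3 (valence 4) → 1 H
  atom 14: F (halogen, monovalent) → 0 H
Total hydrogens: 9.

9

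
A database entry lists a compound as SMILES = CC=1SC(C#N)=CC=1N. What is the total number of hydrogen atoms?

Walk through each heavy atom and fill implicit hydrogens from standard valence (C 4, N 3, O 2, S 2, halogen 1):
  atom 1: C, bond orders sum to 1 (valence 4) → 3 H
  atom 2: C, bond orders sum to 4 (valence 4) → 0 H
  atom 3: S, bond orders sum to 2 (valence 2) → 0 H
  atom 4: C, bond orders sum to 4 (valence 4) → 0 H
  atom 5: C, bond orders sum to 4 (valence 4) → 0 H
  atom 6: N, bond orders sum to 3 (valence 3) → 0 H
  atom 7: C, bond orders sum to 3 (valence 4) → 1 H
  atom 8: C, bond orders sum to 4 (valence 4) → 0 H
  atom 9: N, bond orders sum to 1 (valence 3) → 2 H
Total hydrogens: 6.

6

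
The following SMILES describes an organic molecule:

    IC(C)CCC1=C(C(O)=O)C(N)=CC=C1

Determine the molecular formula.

C11H14INO2

Walk through each heavy atom and fill implicit hydrogens from standard valence (C 4, N 3, O 2, S 2, halogen 1):
  atom 1: I (halogen, monovalent) → 0 H
  atom 2: C, bond orders sum to 3 (valence 4) → 1 H
  atom 3: C, bond orders sum to 1 (valence 4) → 3 H
  atom 4: C, bond orders sum to 2 (valence 4) → 2 H
  atom 5: C, bond orders sum to 2 (valence 4) → 2 H
  atom 6: C, bond orders sum to 4 (valence 4) → 0 H
  atom 7: C, bond orders sum to 4 (valence 4) → 0 H
  atom 8: C, bond orders sum to 4 (valence 4) → 0 H
  atom 9: O, bond orders sum to 1 (valence 2) → 1 H
  atom 10: O, bond orders sum to 2 (valence 2) → 0 H
  atom 11: C, bond orders sum to 4 (valence 4) → 0 H
  atom 12: N, bond orders sum to 1 (valence 3) → 2 H
  atom 13: C, bond orders sum to 3 (valence 4) → 1 H
  atom 14: C, bond orders sum to 3 (valence 4) → 1 H
  atom 15: C, bond orders sum to 3 (valence 4) → 1 H
Totals → C:11, H:14, I:1, N:1, O:2.
In Hill order: C11H14INO2.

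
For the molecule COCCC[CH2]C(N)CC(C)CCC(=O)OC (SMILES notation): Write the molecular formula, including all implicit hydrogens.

C13H27NO3

Walk through each heavy atom and fill implicit hydrogens from standard valence (C 4, N 3, O 2, S 2, halogen 1):
  atom 1: C, bond orders sum to 1 (valence 4) → 3 H
  atom 2: O, bond orders sum to 2 (valence 2) → 0 H
  atom 3: C, bond orders sum to 2 (valence 4) → 2 H
  atom 4: C, bond orders sum to 2 (valence 4) → 2 H
  atom 5: C, bond orders sum to 2 (valence 4) → 2 H
  atom 6: C with explicit H count 2
  atom 7: C, bond orders sum to 3 (valence 4) → 1 H
  atom 8: N, bond orders sum to 1 (valence 3) → 2 H
  atom 9: C, bond orders sum to 2 (valence 4) → 2 H
  atom 10: C, bond orders sum to 3 (valence 4) → 1 H
  atom 11: C, bond orders sum to 1 (valence 4) → 3 H
  atom 12: C, bond orders sum to 2 (valence 4) → 2 H
  atom 13: C, bond orders sum to 2 (valence 4) → 2 H
  atom 14: C, bond orders sum to 4 (valence 4) → 0 H
  atom 15: O, bond orders sum to 2 (valence 2) → 0 H
  atom 16: O, bond orders sum to 2 (valence 2) → 0 H
  atom 17: C, bond orders sum to 1 (valence 4) → 3 H
Totals → C:13, H:27, N:1, O:3.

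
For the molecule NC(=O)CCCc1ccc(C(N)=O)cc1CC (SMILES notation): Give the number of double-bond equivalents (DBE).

6

Molecular formula: C13H18N2O2.
DoU = (2C + 2 + N − H − X) / 2, where X is the halogen count and O/S are ignored.
    = (2·13 + 2 + 2 − 18 − 0) / 2 = 12 / 2 = 6.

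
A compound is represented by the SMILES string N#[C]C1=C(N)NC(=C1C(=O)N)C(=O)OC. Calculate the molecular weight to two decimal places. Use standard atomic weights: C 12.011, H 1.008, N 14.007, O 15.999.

208.18 g/mol

First, the molecular formula is C8H8N4O3 (counting implicit H from valence).
  C: 8 × 12.011 = 96.088
  H: 8 × 1.008 = 8.064
  N: 4 × 14.007 = 56.028
  O: 3 × 15.999 = 47.997
Sum: 8×12.011 + 8×1.008 + 4×14.007 + 3×15.999 = 208.177 → 208.18 g/mol.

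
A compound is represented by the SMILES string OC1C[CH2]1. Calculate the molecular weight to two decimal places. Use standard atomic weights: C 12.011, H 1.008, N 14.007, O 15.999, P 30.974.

First, the molecular formula is C3H6O (counting implicit H from valence).
  C: 3 × 12.011 = 36.033
  H: 6 × 1.008 = 6.048
  O: 1 × 15.999 = 15.999
Sum: 3×12.011 + 6×1.008 + 1×15.999 = 58.080 → 58.08 g/mol.

58.08 g/mol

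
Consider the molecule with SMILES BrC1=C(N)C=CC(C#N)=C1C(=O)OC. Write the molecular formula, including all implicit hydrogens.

C9H7BrN2O2

Walk through each heavy atom and fill implicit hydrogens from standard valence (C 4, N 3, O 2, S 2, halogen 1):
  atom 1: Br (halogen, monovalent) → 0 H
  atom 2: C, bond orders sum to 4 (valence 4) → 0 H
  atom 3: C, bond orders sum to 4 (valence 4) → 0 H
  atom 4: N, bond orders sum to 1 (valence 3) → 2 H
  atom 5: C, bond orders sum to 3 (valence 4) → 1 H
  atom 6: C, bond orders sum to 3 (valence 4) → 1 H
  atom 7: C, bond orders sum to 4 (valence 4) → 0 H
  atom 8: C, bond orders sum to 4 (valence 4) → 0 H
  atom 9: N, bond orders sum to 3 (valence 3) → 0 H
  atom 10: C, bond orders sum to 4 (valence 4) → 0 H
  atom 11: C, bond orders sum to 4 (valence 4) → 0 H
  atom 12: O, bond orders sum to 2 (valence 2) → 0 H
  atom 13: O, bond orders sum to 2 (valence 2) → 0 H
  atom 14: C, bond orders sum to 1 (valence 4) → 3 H
Totals → C:9, H:7, Br:1, N:2, O:2.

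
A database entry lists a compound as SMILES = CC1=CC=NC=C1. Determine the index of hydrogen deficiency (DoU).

Degree of unsaturation = (number of rings) + (number of π bonds).
Ring closures in the SMILES: 1.
π bonds: 3 double bonds (each 1 DoU) → 3 DoU from unsaturation.
Total DoU = 1 + 3 = 4.

4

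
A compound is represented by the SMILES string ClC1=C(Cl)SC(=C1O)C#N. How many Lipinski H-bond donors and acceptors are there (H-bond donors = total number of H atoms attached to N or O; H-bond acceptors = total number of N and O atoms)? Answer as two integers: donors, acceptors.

Donors: find every N or O and count the H atoms it carries.
  atom 8 (O): bond orders sum to 1 → 1 H
  atom 10 (N): bond orders sum to 3 → 0 H
Lipinski HBD = 1.
Acceptors: N atoms = 1, O atoms = 1 → HBA = 2.

1, 2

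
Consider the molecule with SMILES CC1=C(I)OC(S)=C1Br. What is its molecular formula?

C5H4BrIOS

Walk through each heavy atom and fill implicit hydrogens from standard valence (C 4, N 3, O 2, S 2, halogen 1):
  atom 1: C, bond orders sum to 1 (valence 4) → 3 H
  atom 2: C, bond orders sum to 4 (valence 4) → 0 H
  atom 3: C, bond orders sum to 4 (valence 4) → 0 H
  atom 4: I (halogen, monovalent) → 0 H
  atom 5: O, bond orders sum to 2 (valence 2) → 0 H
  atom 6: C, bond orders sum to 4 (valence 4) → 0 H
  atom 7: S, bond orders sum to 1 (valence 2) → 1 H
  atom 8: C, bond orders sum to 4 (valence 4) → 0 H
  atom 9: Br (halogen, monovalent) → 0 H
Totals → C:5, H:4, Br:1, I:1, O:1, S:1.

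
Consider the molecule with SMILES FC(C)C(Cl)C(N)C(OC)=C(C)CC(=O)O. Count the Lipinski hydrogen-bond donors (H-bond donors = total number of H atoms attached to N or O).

Donors: find every N or O and count the H atoms it carries.
  atom 7 (N): bond orders sum to 1 → 2 H
  atom 9 (O): bond orders sum to 2 → 0 H
  atom 15 (O): bond orders sum to 2 → 0 H
  atom 16 (O): bond orders sum to 1 → 1 H
Lipinski HBD = 3.

3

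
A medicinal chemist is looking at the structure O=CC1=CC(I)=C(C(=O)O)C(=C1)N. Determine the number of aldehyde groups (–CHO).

The aldehyde motif appears at heavy-atom position 2 in the SMILES.
Other groups present: 1 carboxylic acid, 1 primary amine.
Aldehyde count: 1.

1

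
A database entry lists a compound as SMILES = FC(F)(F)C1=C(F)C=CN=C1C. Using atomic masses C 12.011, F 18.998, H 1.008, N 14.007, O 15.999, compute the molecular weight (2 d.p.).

First, the molecular formula is C7H5F4N (counting implicit H from valence).
  C: 7 × 12.011 = 84.077
  F: 4 × 18.998 = 75.992
  H: 5 × 1.008 = 5.040
  N: 1 × 14.007 = 14.007
Sum: 7×12.011 + 4×18.998 + 5×1.008 + 1×14.007 = 179.116 → 179.12 g/mol.

179.12 g/mol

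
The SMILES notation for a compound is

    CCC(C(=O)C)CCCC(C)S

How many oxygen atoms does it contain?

1

Scan the SMILES for O atoms (remember two-letter symbols like Cl and Br are single atoms).
Oxygen count: 1.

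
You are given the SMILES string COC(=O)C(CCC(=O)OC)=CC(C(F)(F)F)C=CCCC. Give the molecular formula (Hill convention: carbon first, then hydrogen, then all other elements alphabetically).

C15H21F3O4

Walk through each heavy atom and fill implicit hydrogens from standard valence (C 4, N 3, O 2, S 2, halogen 1):
  atom 1: C, bond orders sum to 1 (valence 4) → 3 H
  atom 2: O, bond orders sum to 2 (valence 2) → 0 H
  atom 3: C, bond orders sum to 4 (valence 4) → 0 H
  atom 4: O, bond orders sum to 2 (valence 2) → 0 H
  atom 5: C, bond orders sum to 4 (valence 4) → 0 H
  atom 6: C, bond orders sum to 2 (valence 4) → 2 H
  atom 7: C, bond orders sum to 2 (valence 4) → 2 H
  atom 8: C, bond orders sum to 4 (valence 4) → 0 H
  atom 9: O, bond orders sum to 2 (valence 2) → 0 H
  atom 10: O, bond orders sum to 2 (valence 2) → 0 H
  atom 11: C, bond orders sum to 1 (valence 4) → 3 H
  atom 12: C, bond orders sum to 3 (valence 4) → 1 H
  atom 13: C, bond orders sum to 3 (valence 4) → 1 H
  atom 14: C, bond orders sum to 4 (valence 4) → 0 H
  atom 15: F (halogen, monovalent) → 0 H
  atom 16: F (halogen, monovalent) → 0 H
  atom 17: F (halogen, monovalent) → 0 H
  atom 18: C, bond orders sum to 3 (valence 4) → 1 H
  atom 19: C, bond orders sum to 3 (valence 4) → 1 H
  atom 20: C, bond orders sum to 2 (valence 4) → 2 H
  atom 21: C, bond orders sum to 2 (valence 4) → 2 H
  atom 22: C, bond orders sum to 1 (valence 4) → 3 H
Totals → C:15, H:21, F:3, O:4.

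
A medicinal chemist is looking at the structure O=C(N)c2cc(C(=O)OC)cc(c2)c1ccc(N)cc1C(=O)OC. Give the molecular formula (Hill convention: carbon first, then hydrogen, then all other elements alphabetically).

Walk through each heavy atom and fill implicit hydrogens from standard valence (C 4, N 3, O 2, S 2, halogen 1); for lowercase aromatic atoms, an aromatic c carries 1 H when it has two neighbours and 0 H with three, and aromatic n carries 0 H:
  atom 1: O, bond orders sum to 2 (valence 2) → 0 H
  atom 2: C, bond orders sum to 4 (valence 4) → 0 H
  atom 3: N, bond orders sum to 1 (valence 3) → 2 H
  atom 4: aromatic c, 3 neighbours → 0 H
  atom 5: aromatic c, 2 neighbours → 1 H
  atom 6: aromatic c, 3 neighbours → 0 H
  atom 7: C, bond orders sum to 4 (valence 4) → 0 H
  atom 8: O, bond orders sum to 2 (valence 2) → 0 H
  atom 9: O, bond orders sum to 2 (valence 2) → 0 H
  atom 10: C, bond orders sum to 1 (valence 4) → 3 H
  atom 11: aromatic c, 2 neighbours → 1 H
  atom 12: aromatic c, 3 neighbours → 0 H
  atom 13: aromatic c, 2 neighbours → 1 H
  atom 14: aromatic c, 3 neighbours → 0 H
  atom 15: aromatic c, 2 neighbours → 1 H
  atom 16: aromatic c, 2 neighbours → 1 H
  atom 17: aromatic c, 3 neighbours → 0 H
  atom 18: N, bond orders sum to 1 (valence 3) → 2 H
  atom 19: aromatic c, 2 neighbours → 1 H
  atom 20: aromatic c, 3 neighbours → 0 H
  atom 21: C, bond orders sum to 4 (valence 4) → 0 H
  atom 22: O, bond orders sum to 2 (valence 2) → 0 H
  atom 23: O, bond orders sum to 2 (valence 2) → 0 H
  atom 24: C, bond orders sum to 1 (valence 4) → 3 H
Totals → C:17, H:16, N:2, O:5.

C17H16N2O5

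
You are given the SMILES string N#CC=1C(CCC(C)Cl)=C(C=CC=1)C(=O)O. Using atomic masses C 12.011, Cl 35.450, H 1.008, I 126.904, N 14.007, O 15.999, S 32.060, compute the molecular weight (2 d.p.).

First, the molecular formula is C12H12ClNO2 (counting implicit H from valence).
  C: 12 × 12.011 = 144.132
  Cl: 1 × 35.450 = 35.450
  H: 12 × 1.008 = 12.096
  N: 1 × 14.007 = 14.007
  O: 2 × 15.999 = 31.998
Sum: 12×12.011 + 1×35.450 + 12×1.008 + 1×14.007 + 2×15.999 = 237.683 → 237.68 g/mol.

237.68 g/mol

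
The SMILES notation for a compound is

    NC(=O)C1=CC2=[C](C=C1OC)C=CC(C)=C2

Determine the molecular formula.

Walk through each heavy atom and fill implicit hydrogens from standard valence (C 4, N 3, O 2, S 2, halogen 1):
  atom 1: N, bond orders sum to 1 (valence 3) → 2 H
  atom 2: C, bond orders sum to 4 (valence 4) → 0 H
  atom 3: O, bond orders sum to 2 (valence 2) → 0 H
  atom 4: C, bond orders sum to 4 (valence 4) → 0 H
  atom 5: C, bond orders sum to 3 (valence 4) → 1 H
  atom 6: C, bond orders sum to 4 (valence 4) → 0 H
  atom 7: C with explicit H count 0
  atom 8: C, bond orders sum to 3 (valence 4) → 1 H
  atom 9: C, bond orders sum to 4 (valence 4) → 0 H
  atom 10: O, bond orders sum to 2 (valence 2) → 0 H
  atom 11: C, bond orders sum to 1 (valence 4) → 3 H
  atom 12: C, bond orders sum to 3 (valence 4) → 1 H
  atom 13: C, bond orders sum to 3 (valence 4) → 1 H
  atom 14: C, bond orders sum to 4 (valence 4) → 0 H
  atom 15: C, bond orders sum to 1 (valence 4) → 3 H
  atom 16: C, bond orders sum to 3 (valence 4) → 1 H
Totals → C:13, H:13, N:1, O:2.

C13H13NO2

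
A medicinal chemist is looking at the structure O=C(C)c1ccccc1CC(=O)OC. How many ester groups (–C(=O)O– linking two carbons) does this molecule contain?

The ester motif appears at heavy-atom position 11 in the SMILES.
Other groups present: 1 ketone.
Ester count: 1.

1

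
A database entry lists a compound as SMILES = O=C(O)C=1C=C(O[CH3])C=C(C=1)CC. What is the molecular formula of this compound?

Walk through each heavy atom and fill implicit hydrogens from standard valence (C 4, N 3, O 2, S 2, halogen 1):
  atom 1: O, bond orders sum to 2 (valence 2) → 0 H
  atom 2: C, bond orders sum to 4 (valence 4) → 0 H
  atom 3: O, bond orders sum to 1 (valence 2) → 1 H
  atom 4: C, bond orders sum to 4 (valence 4) → 0 H
  atom 5: C, bond orders sum to 3 (valence 4) → 1 H
  atom 6: C, bond orders sum to 4 (valence 4) → 0 H
  atom 7: O, bond orders sum to 2 (valence 2) → 0 H
  atom 8: C with explicit H count 3
  atom 9: C, bond orders sum to 3 (valence 4) → 1 H
  atom 10: C, bond orders sum to 4 (valence 4) → 0 H
  atom 11: C, bond orders sum to 3 (valence 4) → 1 H
  atom 12: C, bond orders sum to 2 (valence 4) → 2 H
  atom 13: C, bond orders sum to 1 (valence 4) → 3 H
Totals → C:10, H:12, O:3.

C10H12O3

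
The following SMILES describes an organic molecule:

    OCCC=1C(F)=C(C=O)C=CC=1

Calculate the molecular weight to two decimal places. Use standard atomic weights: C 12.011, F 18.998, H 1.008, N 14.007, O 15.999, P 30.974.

168.17 g/mol

First, the molecular formula is C9H9FO2 (counting implicit H from valence).
  C: 9 × 12.011 = 108.099
  F: 1 × 18.998 = 18.998
  H: 9 × 1.008 = 9.072
  O: 2 × 15.999 = 31.998
Sum: 9×12.011 + 1×18.998 + 9×1.008 + 2×15.999 = 168.167 → 168.17 g/mol.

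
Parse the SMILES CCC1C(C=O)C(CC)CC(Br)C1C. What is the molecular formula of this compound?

C12H21BrO

Walk through each heavy atom and fill implicit hydrogens from standard valence (C 4, N 3, O 2, S 2, halogen 1):
  atom 1: C, bond orders sum to 1 (valence 4) → 3 H
  atom 2: C, bond orders sum to 2 (valence 4) → 2 H
  atom 3: C, bond orders sum to 3 (valence 4) → 1 H
  atom 4: C, bond orders sum to 3 (valence 4) → 1 H
  atom 5: C, bond orders sum to 3 (valence 4) → 1 H
  atom 6: O, bond orders sum to 2 (valence 2) → 0 H
  atom 7: C, bond orders sum to 3 (valence 4) → 1 H
  atom 8: C, bond orders sum to 2 (valence 4) → 2 H
  atom 9: C, bond orders sum to 1 (valence 4) → 3 H
  atom 10: C, bond orders sum to 2 (valence 4) → 2 H
  atom 11: C, bond orders sum to 3 (valence 4) → 1 H
  atom 12: Br (halogen, monovalent) → 0 H
  atom 13: C, bond orders sum to 3 (valence 4) → 1 H
  atom 14: C, bond orders sum to 1 (valence 4) → 3 H
Totals → C:12, H:21, Br:1, O:1.
In Hill order: C12H21BrO.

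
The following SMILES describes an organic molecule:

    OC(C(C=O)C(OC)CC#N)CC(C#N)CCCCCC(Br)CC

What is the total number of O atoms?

3

Scan the SMILES for O atoms (remember two-letter symbols like Cl and Br are single atoms).
Oxygen count: 3.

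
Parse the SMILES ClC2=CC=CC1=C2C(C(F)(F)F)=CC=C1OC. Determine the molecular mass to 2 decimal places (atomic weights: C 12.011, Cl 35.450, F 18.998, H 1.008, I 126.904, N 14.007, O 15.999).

260.64 g/mol

First, the molecular formula is C12H8ClF3O (counting implicit H from valence).
  C: 12 × 12.011 = 144.132
  Cl: 1 × 35.450 = 35.450
  F: 3 × 18.998 = 56.994
  H: 8 × 1.008 = 8.064
  O: 1 × 15.999 = 15.999
Sum: 12×12.011 + 1×35.450 + 3×18.998 + 8×1.008 + 1×15.999 = 260.639 → 260.64 g/mol.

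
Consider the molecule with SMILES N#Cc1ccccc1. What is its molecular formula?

Walk through each heavy atom and fill implicit hydrogens from standard valence (C 4, N 3, O 2, S 2, halogen 1); for lowercase aromatic atoms, an aromatic c carries 1 H when it has two neighbours and 0 H with three, and aromatic n carries 0 H:
  atom 1: N, bond orders sum to 3 (valence 3) → 0 H
  atom 2: C, bond orders sum to 4 (valence 4) → 0 H
  atom 3: aromatic c, 3 neighbours → 0 H
  atom 4: aromatic c, 2 neighbours → 1 H
  atom 5: aromatic c, 2 neighbours → 1 H
  atom 6: aromatic c, 2 neighbours → 1 H
  atom 7: aromatic c, 2 neighbours → 1 H
  atom 8: aromatic c, 2 neighbours → 1 H
Totals → C:7, H:5, N:1.
In Hill order: C7H5N.

C7H5N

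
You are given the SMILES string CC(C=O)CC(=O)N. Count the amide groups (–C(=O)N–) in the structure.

The amide motif appears at heavy-atom position 6 in the SMILES.
Other groups present: 1 aldehyde.
Amide count: 1.

1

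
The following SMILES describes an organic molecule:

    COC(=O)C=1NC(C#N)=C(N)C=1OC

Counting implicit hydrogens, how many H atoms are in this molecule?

Walk through each heavy atom and fill implicit hydrogens from standard valence (C 4, N 3, O 2, S 2, halogen 1):
  atom 1: C, bond orders sum to 1 (valence 4) → 3 H
  atom 2: O, bond orders sum to 2 (valence 2) → 0 H
  atom 3: C, bond orders sum to 4 (valence 4) → 0 H
  atom 4: O, bond orders sum to 2 (valence 2) → 0 H
  atom 5: C, bond orders sum to 4 (valence 4) → 0 H
  atom 6: N, bond orders sum to 2 (valence 3) → 1 H
  atom 7: C, bond orders sum to 4 (valence 4) → 0 H
  atom 8: C, bond orders sum to 4 (valence 4) → 0 H
  atom 9: N, bond orders sum to 3 (valence 3) → 0 H
  atom 10: C, bond orders sum to 4 (valence 4) → 0 H
  atom 11: N, bond orders sum to 1 (valence 3) → 2 H
  atom 12: C, bond orders sum to 4 (valence 4) → 0 H
  atom 13: O, bond orders sum to 2 (valence 2) → 0 H
  atom 14: C, bond orders sum to 1 (valence 4) → 3 H
Total hydrogens: 9.

9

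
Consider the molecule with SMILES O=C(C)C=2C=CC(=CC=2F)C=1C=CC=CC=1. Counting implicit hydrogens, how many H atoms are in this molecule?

11

Walk through each heavy atom and fill implicit hydrogens from standard valence (C 4, N 3, O 2, S 2, halogen 1):
  atom 1: O, bond orders sum to 2 (valence 2) → 0 H
  atom 2: C, bond orders sum to 4 (valence 4) → 0 H
  atom 3: C, bond orders sum to 1 (valence 4) → 3 H
  atom 4: C, bond orders sum to 4 (valence 4) → 0 H
  atom 5: C, bond orders sum to 3 (valence 4) → 1 H
  atom 6: C, bond orders sum to 3 (valence 4) → 1 H
  atom 7: C, bond orders sum to 4 (valence 4) → 0 H
  atom 8: C, bond orders sum to 3 (valence 4) → 1 H
  atom 9: C, bond orders sum to 4 (valence 4) → 0 H
  atom 10: F (halogen, monovalent) → 0 H
  atom 11: C, bond orders sum to 4 (valence 4) → 0 H
  atom 12: C, bond orders sum to 3 (valence 4) → 1 H
  atom 13: C, bond orders sum to 3 (valence 4) → 1 H
  atom 14: C, bond orders sum to 3 (valence 4) → 1 H
  atom 15: C, bond orders sum to 3 (valence 4) → 1 H
  atom 16: C, bond orders sum to 3 (valence 4) → 1 H
Total hydrogens: 11.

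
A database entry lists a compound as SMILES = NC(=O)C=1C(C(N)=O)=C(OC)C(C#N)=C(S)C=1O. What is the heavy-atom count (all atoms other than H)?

Every atom symbol written in the SMILES (organic subset) is one heavy atom; implicit H are not written.
Heavy atoms by element → C:10, N:3, O:4, S:1.
Total: 18.

18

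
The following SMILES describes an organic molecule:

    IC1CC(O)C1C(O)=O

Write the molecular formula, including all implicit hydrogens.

C5H7IO3

Walk through each heavy atom and fill implicit hydrogens from standard valence (C 4, N 3, O 2, S 2, halogen 1):
  atom 1: I (halogen, monovalent) → 0 H
  atom 2: C, bond orders sum to 3 (valence 4) → 1 H
  atom 3: C, bond orders sum to 2 (valence 4) → 2 H
  atom 4: C, bond orders sum to 3 (valence 4) → 1 H
  atom 5: O, bond orders sum to 1 (valence 2) → 1 H
  atom 6: C, bond orders sum to 3 (valence 4) → 1 H
  atom 7: C, bond orders sum to 4 (valence 4) → 0 H
  atom 8: O, bond orders sum to 1 (valence 2) → 1 H
  atom 9: O, bond orders sum to 2 (valence 2) → 0 H
Totals → C:5, H:7, I:1, O:3.
In Hill order: C5H7IO3.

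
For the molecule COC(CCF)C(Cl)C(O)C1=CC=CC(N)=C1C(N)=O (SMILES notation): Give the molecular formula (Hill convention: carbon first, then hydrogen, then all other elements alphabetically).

Walk through each heavy atom and fill implicit hydrogens from standard valence (C 4, N 3, O 2, S 2, halogen 1):
  atom 1: C, bond orders sum to 1 (valence 4) → 3 H
  atom 2: O, bond orders sum to 2 (valence 2) → 0 H
  atom 3: C, bond orders sum to 3 (valence 4) → 1 H
  atom 4: C, bond orders sum to 2 (valence 4) → 2 H
  atom 5: C, bond orders sum to 2 (valence 4) → 2 H
  atom 6: F (halogen, monovalent) → 0 H
  atom 7: C, bond orders sum to 3 (valence 4) → 1 H
  atom 8: Cl (halogen, monovalent) → 0 H
  atom 9: C, bond orders sum to 3 (valence 4) → 1 H
  atom 10: O, bond orders sum to 1 (valence 2) → 1 H
  atom 11: C, bond orders sum to 4 (valence 4) → 0 H
  atom 12: C, bond orders sum to 3 (valence 4) → 1 H
  atom 13: C, bond orders sum to 3 (valence 4) → 1 H
  atom 14: C, bond orders sum to 3 (valence 4) → 1 H
  atom 15: C, bond orders sum to 4 (valence 4) → 0 H
  atom 16: N, bond orders sum to 1 (valence 3) → 2 H
  atom 17: C, bond orders sum to 4 (valence 4) → 0 H
  atom 18: C, bond orders sum to 4 (valence 4) → 0 H
  atom 19: N, bond orders sum to 1 (valence 3) → 2 H
  atom 20: O, bond orders sum to 2 (valence 2) → 0 H
Totals → C:13, H:18, Cl:1, F:1, N:2, O:3.
In Hill order: C13H18ClFN2O3.

C13H18ClFN2O3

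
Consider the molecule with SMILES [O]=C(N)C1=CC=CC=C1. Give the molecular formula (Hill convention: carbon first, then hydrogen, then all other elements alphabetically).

Walk through each heavy atom and fill implicit hydrogens from standard valence (C 4, N 3, O 2, S 2, halogen 1):
  atom 1: O with explicit H count 0
  atom 2: C, bond orders sum to 4 (valence 4) → 0 H
  atom 3: N, bond orders sum to 1 (valence 3) → 2 H
  atom 4: C, bond orders sum to 4 (valence 4) → 0 H
  atom 5: C, bond orders sum to 3 (valence 4) → 1 H
  atom 6: C, bond orders sum to 3 (valence 4) → 1 H
  atom 7: C, bond orders sum to 3 (valence 4) → 1 H
  atom 8: C, bond orders sum to 3 (valence 4) → 1 H
  atom 9: C, bond orders sum to 3 (valence 4) → 1 H
Totals → C:7, H:7, N:1, O:1.

C7H7NO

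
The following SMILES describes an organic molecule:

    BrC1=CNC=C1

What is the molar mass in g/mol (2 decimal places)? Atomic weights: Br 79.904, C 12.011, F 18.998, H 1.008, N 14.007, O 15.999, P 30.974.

First, the molecular formula is C4H4BrN (counting implicit H from valence).
  Br: 1 × 79.904 = 79.904
  C: 4 × 12.011 = 48.044
  H: 4 × 1.008 = 4.032
  N: 1 × 14.007 = 14.007
Sum: 1×79.904 + 4×12.011 + 4×1.008 + 1×14.007 = 145.987 → 145.99 g/mol.

145.99 g/mol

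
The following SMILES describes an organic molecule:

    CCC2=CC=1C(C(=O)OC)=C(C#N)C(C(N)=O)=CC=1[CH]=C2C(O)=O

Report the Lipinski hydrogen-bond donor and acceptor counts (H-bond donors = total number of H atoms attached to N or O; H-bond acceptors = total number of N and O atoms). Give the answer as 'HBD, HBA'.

3, 7

Donors: find every N or O and count the H atoms it carries.
  atom 8 (O): bond orders sum to 2 → 0 H
  atom 9 (O): bond orders sum to 2 → 0 H
  atom 13 (N): bond orders sum to 3 → 0 H
  atom 16 (N): bond orders sum to 1 → 2 H
  atom 17 (O): bond orders sum to 2 → 0 H
  atom 23 (O): bond orders sum to 1 → 1 H
  atom 24 (O): bond orders sum to 2 → 0 H
Lipinski HBD = 3.
Acceptors: N atoms = 2, O atoms = 5 → HBA = 7.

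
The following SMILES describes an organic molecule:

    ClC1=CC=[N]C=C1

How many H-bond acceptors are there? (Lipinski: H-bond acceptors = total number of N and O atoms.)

N atoms: 1; O atoms: 0.
Lipinski HBA = 1 + 0 = 1.

1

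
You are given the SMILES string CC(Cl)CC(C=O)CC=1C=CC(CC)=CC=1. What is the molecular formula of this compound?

Walk through each heavy atom and fill implicit hydrogens from standard valence (C 4, N 3, O 2, S 2, halogen 1):
  atom 1: C, bond orders sum to 1 (valence 4) → 3 H
  atom 2: C, bond orders sum to 3 (valence 4) → 1 H
  atom 3: Cl (halogen, monovalent) → 0 H
  atom 4: C, bond orders sum to 2 (valence 4) → 2 H
  atom 5: C, bond orders sum to 3 (valence 4) → 1 H
  atom 6: C, bond orders sum to 3 (valence 4) → 1 H
  atom 7: O, bond orders sum to 2 (valence 2) → 0 H
  atom 8: C, bond orders sum to 2 (valence 4) → 2 H
  atom 9: C, bond orders sum to 4 (valence 4) → 0 H
  atom 10: C, bond orders sum to 3 (valence 4) → 1 H
  atom 11: C, bond orders sum to 3 (valence 4) → 1 H
  atom 12: C, bond orders sum to 4 (valence 4) → 0 H
  atom 13: C, bond orders sum to 2 (valence 4) → 2 H
  atom 14: C, bond orders sum to 1 (valence 4) → 3 H
  atom 15: C, bond orders sum to 3 (valence 4) → 1 H
  atom 16: C, bond orders sum to 3 (valence 4) → 1 H
Totals → C:14, H:19, Cl:1, O:1.

C14H19ClO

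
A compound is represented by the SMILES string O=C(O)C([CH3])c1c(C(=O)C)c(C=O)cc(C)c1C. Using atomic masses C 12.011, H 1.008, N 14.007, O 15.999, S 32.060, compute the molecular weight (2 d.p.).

248.28 g/mol

First, the molecular formula is C14H16O4 (counting implicit H from valence).
  C: 14 × 12.011 = 168.154
  H: 16 × 1.008 = 16.128
  O: 4 × 15.999 = 63.996
Sum: 14×12.011 + 16×1.008 + 4×15.999 = 248.278 → 248.28 g/mol.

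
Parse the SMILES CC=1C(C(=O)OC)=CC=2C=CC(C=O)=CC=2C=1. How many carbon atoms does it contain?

14

Count every carbon token in the SMILES (each C, including those in ring-closure positions and inside branches).
Carbon count: 14.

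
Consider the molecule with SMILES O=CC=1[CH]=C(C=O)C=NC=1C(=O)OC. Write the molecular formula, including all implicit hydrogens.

Walk through each heavy atom and fill implicit hydrogens from standard valence (C 4, N 3, O 2, S 2, halogen 1):
  atom 1: O, bond orders sum to 2 (valence 2) → 0 H
  atom 2: C, bond orders sum to 3 (valence 4) → 1 H
  atom 3: C, bond orders sum to 4 (valence 4) → 0 H
  atom 4: C with explicit H count 1
  atom 5: C, bond orders sum to 4 (valence 4) → 0 H
  atom 6: C, bond orders sum to 3 (valence 4) → 1 H
  atom 7: O, bond orders sum to 2 (valence 2) → 0 H
  atom 8: C, bond orders sum to 3 (valence 4) → 1 H
  atom 9: N, bond orders sum to 3 (valence 3) → 0 H
  atom 10: C, bond orders sum to 4 (valence 4) → 0 H
  atom 11: C, bond orders sum to 4 (valence 4) → 0 H
  atom 12: O, bond orders sum to 2 (valence 2) → 0 H
  atom 13: O, bond orders sum to 2 (valence 2) → 0 H
  atom 14: C, bond orders sum to 1 (valence 4) → 3 H
Totals → C:9, H:7, N:1, O:4.
In Hill order: C9H7NO4.

C9H7NO4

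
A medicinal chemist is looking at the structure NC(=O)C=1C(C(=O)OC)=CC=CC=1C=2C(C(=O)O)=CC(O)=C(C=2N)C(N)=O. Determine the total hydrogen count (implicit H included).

Walk through each heavy atom and fill implicit hydrogens from standard valence (C 4, N 3, O 2, S 2, halogen 1):
  atom 1: N, bond orders sum to 1 (valence 3) → 2 H
  atom 2: C, bond orders sum to 4 (valence 4) → 0 H
  atom 3: O, bond orders sum to 2 (valence 2) → 0 H
  atom 4: C, bond orders sum to 4 (valence 4) → 0 H
  atom 5: C, bond orders sum to 4 (valence 4) → 0 H
  atom 6: C, bond orders sum to 4 (valence 4) → 0 H
  atom 7: O, bond orders sum to 2 (valence 2) → 0 H
  atom 8: O, bond orders sum to 2 (valence 2) → 0 H
  atom 9: C, bond orders sum to 1 (valence 4) → 3 H
  atom 10: C, bond orders sum to 3 (valence 4) → 1 H
  atom 11: C, bond orders sum to 3 (valence 4) → 1 H
  atom 12: C, bond orders sum to 3 (valence 4) → 1 H
  atom 13: C, bond orders sum to 4 (valence 4) → 0 H
  atom 14: C, bond orders sum to 4 (valence 4) → 0 H
  atom 15: C, bond orders sum to 4 (valence 4) → 0 H
  atom 16: C, bond orders sum to 4 (valence 4) → 0 H
  atom 17: O, bond orders sum to 2 (valence 2) → 0 H
  atom 18: O, bond orders sum to 1 (valence 2) → 1 H
  atom 19: C, bond orders sum to 3 (valence 4) → 1 H
  atom 20: C, bond orders sum to 4 (valence 4) → 0 H
  atom 21: O, bond orders sum to 1 (valence 2) → 1 H
  atom 22: C, bond orders sum to 4 (valence 4) → 0 H
  atom 23: C, bond orders sum to 4 (valence 4) → 0 H
  atom 24: N, bond orders sum to 1 (valence 3) → 2 H
  atom 25: C, bond orders sum to 4 (valence 4) → 0 H
  atom 26: N, bond orders sum to 1 (valence 3) → 2 H
  atom 27: O, bond orders sum to 2 (valence 2) → 0 H
Total hydrogens: 15.

15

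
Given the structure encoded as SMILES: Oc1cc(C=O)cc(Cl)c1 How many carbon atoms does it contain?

Count every carbon token in the SMILES (each C, including those in ring-closure positions and inside branches).
Carbon count: 7.

7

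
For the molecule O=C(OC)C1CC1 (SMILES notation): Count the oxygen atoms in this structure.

2

Scan the SMILES for O atoms (remember two-letter symbols like Cl and Br are single atoms).
Oxygen count: 2.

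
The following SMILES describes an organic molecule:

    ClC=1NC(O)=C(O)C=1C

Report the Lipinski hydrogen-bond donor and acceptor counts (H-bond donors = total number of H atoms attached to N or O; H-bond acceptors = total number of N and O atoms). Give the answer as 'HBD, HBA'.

Donors: find every N or O and count the H atoms it carries.
  atom 3 (N): bond orders sum to 2 → 1 H
  atom 5 (O): bond orders sum to 1 → 1 H
  atom 7 (O): bond orders sum to 1 → 1 H
Lipinski HBD = 3.
Acceptors: N atoms = 1, O atoms = 2 → HBA = 3.

3, 3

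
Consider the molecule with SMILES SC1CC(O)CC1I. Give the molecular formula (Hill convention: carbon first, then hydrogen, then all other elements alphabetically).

Walk through each heavy atom and fill implicit hydrogens from standard valence (C 4, N 3, O 2, S 2, halogen 1):
  atom 1: S, bond orders sum to 1 (valence 2) → 1 H
  atom 2: C, bond orders sum to 3 (valence 4) → 1 H
  atom 3: C, bond orders sum to 2 (valence 4) → 2 H
  atom 4: C, bond orders sum to 3 (valence 4) → 1 H
  atom 5: O, bond orders sum to 1 (valence 2) → 1 H
  atom 6: C, bond orders sum to 2 (valence 4) → 2 H
  atom 7: C, bond orders sum to 3 (valence 4) → 1 H
  atom 8: I (halogen, monovalent) → 0 H
Totals → C:5, H:9, I:1, O:1, S:1.
In Hill order: C5H9IOS.

C5H9IOS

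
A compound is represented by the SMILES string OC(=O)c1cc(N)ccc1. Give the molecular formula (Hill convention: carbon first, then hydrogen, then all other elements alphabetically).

Walk through each heavy atom and fill implicit hydrogens from standard valence (C 4, N 3, O 2, S 2, halogen 1); for lowercase aromatic atoms, an aromatic c carries 1 H when it has two neighbours and 0 H with three, and aromatic n carries 0 H:
  atom 1: O, bond orders sum to 1 (valence 2) → 1 H
  atom 2: C, bond orders sum to 4 (valence 4) → 0 H
  atom 3: O, bond orders sum to 2 (valence 2) → 0 H
  atom 4: aromatic c, 3 neighbours → 0 H
  atom 5: aromatic c, 2 neighbours → 1 H
  atom 6: aromatic c, 3 neighbours → 0 H
  atom 7: N, bond orders sum to 1 (valence 3) → 2 H
  atom 8: aromatic c, 2 neighbours → 1 H
  atom 9: aromatic c, 2 neighbours → 1 H
  atom 10: aromatic c, 2 neighbours → 1 H
Totals → C:7, H:7, N:1, O:2.
In Hill order: C7H7NO2.

C7H7NO2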